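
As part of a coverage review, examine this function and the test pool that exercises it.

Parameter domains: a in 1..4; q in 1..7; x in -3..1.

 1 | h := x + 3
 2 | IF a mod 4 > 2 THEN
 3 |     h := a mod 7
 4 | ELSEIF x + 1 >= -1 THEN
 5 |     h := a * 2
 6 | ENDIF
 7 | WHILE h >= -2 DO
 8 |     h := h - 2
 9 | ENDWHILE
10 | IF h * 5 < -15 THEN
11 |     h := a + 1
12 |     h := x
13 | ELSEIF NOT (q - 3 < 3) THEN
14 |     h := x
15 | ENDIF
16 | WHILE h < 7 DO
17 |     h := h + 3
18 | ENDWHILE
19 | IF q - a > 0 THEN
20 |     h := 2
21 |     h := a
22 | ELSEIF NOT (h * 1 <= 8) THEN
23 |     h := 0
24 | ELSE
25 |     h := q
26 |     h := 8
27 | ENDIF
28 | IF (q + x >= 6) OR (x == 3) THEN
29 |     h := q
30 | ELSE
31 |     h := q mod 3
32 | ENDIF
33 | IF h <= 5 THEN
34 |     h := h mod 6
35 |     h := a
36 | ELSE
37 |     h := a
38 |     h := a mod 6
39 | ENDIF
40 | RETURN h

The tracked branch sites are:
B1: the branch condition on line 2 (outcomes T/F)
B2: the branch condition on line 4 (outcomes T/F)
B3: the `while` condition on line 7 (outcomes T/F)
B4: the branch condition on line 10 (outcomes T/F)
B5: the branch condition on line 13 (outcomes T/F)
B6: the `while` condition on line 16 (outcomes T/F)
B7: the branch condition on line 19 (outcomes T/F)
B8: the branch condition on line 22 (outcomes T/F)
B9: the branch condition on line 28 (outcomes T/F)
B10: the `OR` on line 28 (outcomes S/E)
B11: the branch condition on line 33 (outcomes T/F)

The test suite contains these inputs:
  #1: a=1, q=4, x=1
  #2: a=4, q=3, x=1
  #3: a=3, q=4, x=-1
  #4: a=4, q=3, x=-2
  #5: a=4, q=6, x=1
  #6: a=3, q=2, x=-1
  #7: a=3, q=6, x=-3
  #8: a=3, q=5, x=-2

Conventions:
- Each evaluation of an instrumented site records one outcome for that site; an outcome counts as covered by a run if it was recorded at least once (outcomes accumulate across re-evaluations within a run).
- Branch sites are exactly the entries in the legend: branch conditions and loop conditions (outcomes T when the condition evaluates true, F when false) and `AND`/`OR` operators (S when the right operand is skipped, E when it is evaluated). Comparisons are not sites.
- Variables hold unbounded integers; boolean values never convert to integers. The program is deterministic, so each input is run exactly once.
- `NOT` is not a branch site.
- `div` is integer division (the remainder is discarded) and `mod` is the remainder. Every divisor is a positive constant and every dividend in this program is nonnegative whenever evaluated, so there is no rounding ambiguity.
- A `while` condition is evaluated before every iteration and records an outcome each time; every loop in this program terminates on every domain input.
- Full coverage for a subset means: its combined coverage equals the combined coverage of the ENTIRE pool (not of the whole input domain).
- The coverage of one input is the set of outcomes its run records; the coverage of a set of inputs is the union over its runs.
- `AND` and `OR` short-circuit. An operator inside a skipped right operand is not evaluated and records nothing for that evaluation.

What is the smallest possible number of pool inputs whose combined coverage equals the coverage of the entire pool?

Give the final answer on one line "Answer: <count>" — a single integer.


#1 (a=1, q=4, x=1) -> covered: B1=F, B2=T, B3=T, B3=F, B4=T, B6=T, B6=F, B7=T, B9=F, B10=E, B11=T
#2 (a=4, q=3, x=1) -> covered: B1=F, B2=T, B3=T, B3=F, B4=T, B6=T, B6=F, B7=F, B8=F, B9=F, B10=E, B11=T
#3 (a=3, q=4, x=-1) -> covered: B1=T, B3=T, B3=F, B4=F, B5=F, B6=T, B6=F, B7=T, B9=F, B10=E, B11=T
#4 (a=4, q=3, x=-2) -> covered: B1=F, B2=T, B3=T, B3=F, B4=T, B6=T, B6=F, B7=F, B8=F, B9=F, B10=E, B11=T
#5 (a=4, q=6, x=1) -> covered: B1=F, B2=T, B3=T, B3=F, B4=T, B6=T, B6=F, B7=T, B9=T, B10=S, B11=F
#6 (a=3, q=2, x=-1) -> covered: B1=T, B3=T, B3=F, B4=F, B5=F, B6=T, B6=F, B7=F, B8=T, B9=F, B10=E, B11=T
#7 (a=3, q=6, x=-3) -> covered: B1=T, B3=T, B3=F, B4=F, B5=T, B6=T, B6=F, B7=T, B9=F, B10=E, B11=T
#8 (a=3, q=5, x=-2) -> covered: B1=T, B3=T, B3=F, B4=F, B5=F, B6=T, B6=F, B7=T, B9=F, B10=E, B11=T
pool-wide coverage (21 outcomes): B1=T, B1=F, B2=T, B3=T, B3=F, B4=T, B4=F, B5=T, B5=F, B6=T, B6=F, B7=T, B7=F, B8=T, B8=F, B9=T, B9=F, B10=S, B10=E, B11=T, B11=F
no size-1 subset reaches all 21 outcomes (best union: 12/21)
no size-2 subset reaches all 21 outcomes (best union: 19/21)
no size-3 subset reaches all 21 outcomes (best union: 20/21)
inputs {2, 5, 6, 7} (size 4) cover everything; no size-4 subset with a lexicographically smaller index list covers all 21
Answer: 4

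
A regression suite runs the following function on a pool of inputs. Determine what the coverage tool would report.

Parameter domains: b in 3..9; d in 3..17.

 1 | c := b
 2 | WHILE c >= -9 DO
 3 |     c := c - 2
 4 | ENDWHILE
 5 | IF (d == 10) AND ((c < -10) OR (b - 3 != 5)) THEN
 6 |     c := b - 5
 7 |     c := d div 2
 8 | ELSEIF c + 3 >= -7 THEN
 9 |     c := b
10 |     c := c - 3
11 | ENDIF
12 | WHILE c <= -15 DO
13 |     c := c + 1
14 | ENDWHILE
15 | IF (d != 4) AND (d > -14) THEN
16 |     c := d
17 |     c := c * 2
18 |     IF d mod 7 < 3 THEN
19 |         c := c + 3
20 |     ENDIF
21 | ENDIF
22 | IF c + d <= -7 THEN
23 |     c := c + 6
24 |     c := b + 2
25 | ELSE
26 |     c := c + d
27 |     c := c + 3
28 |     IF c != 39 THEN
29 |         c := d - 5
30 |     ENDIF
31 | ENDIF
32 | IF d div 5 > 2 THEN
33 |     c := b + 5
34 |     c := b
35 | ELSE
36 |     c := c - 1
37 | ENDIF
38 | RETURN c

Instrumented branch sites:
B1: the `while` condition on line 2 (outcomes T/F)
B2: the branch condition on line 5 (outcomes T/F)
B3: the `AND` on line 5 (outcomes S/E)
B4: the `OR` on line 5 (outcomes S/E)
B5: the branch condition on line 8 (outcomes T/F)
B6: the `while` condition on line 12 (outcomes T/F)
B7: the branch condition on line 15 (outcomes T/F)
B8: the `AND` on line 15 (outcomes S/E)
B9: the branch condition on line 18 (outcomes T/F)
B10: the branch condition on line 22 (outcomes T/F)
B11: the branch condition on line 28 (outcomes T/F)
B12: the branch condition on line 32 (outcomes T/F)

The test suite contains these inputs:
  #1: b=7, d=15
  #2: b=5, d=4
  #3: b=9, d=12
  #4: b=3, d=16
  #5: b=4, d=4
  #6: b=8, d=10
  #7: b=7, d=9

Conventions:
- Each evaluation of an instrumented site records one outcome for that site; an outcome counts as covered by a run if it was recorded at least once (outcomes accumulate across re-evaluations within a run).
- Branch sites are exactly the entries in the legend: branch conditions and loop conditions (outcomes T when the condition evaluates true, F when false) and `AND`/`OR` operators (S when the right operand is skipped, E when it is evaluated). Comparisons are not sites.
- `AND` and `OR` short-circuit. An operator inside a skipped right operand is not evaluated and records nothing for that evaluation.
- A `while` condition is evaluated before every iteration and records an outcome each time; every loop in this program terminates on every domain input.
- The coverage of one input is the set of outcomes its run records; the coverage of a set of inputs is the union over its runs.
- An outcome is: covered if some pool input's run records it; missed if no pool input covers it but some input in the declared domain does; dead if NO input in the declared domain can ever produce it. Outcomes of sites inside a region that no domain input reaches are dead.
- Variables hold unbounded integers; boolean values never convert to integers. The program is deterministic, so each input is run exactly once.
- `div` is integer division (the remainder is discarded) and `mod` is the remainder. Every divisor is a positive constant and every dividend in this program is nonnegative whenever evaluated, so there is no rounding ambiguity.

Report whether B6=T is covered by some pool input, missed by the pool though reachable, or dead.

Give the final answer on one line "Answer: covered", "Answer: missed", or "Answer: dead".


no pool input records B6=T
checking all 105 inputs in the declared domain: B6=T is never recorded -> dead
Answer: dead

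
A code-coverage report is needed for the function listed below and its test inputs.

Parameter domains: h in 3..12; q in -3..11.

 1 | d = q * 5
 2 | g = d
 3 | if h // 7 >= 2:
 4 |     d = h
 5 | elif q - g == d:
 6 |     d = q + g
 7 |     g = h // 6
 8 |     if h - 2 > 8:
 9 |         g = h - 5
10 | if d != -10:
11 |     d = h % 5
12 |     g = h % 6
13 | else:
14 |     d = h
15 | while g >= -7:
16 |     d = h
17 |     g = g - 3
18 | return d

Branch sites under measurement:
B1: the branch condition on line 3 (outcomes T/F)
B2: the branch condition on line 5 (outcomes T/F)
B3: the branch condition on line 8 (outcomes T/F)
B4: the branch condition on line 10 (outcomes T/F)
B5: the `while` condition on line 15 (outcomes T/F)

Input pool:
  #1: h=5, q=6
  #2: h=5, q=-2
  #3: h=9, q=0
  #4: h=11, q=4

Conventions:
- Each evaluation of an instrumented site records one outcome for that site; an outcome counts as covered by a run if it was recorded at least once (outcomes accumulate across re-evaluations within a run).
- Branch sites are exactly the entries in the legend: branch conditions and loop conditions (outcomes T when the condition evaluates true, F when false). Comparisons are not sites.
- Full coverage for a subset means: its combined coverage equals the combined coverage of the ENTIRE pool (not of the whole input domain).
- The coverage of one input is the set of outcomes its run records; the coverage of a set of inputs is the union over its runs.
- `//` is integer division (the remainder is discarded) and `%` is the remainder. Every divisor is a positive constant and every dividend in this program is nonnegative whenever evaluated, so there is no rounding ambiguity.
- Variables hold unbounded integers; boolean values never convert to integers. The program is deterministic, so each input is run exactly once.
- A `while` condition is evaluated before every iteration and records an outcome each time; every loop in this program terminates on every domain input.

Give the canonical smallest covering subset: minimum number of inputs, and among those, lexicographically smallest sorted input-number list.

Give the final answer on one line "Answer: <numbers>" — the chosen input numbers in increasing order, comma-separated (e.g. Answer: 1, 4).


run #1 (h=5, q=6) records B1=F, B2=F, B4=T, B5=T, B5=F
run #2 (h=5, q=-2) records B1=F, B2=F, B4=F, B5=F
run #3 (h=9, q=0) records B1=F, B2=T, B3=F, B4=T, B5=T, B5=F
run #4 (h=11, q=4) records B1=F, B2=F, B4=T, B5=T, B5=F
the full pool covers 8 outcomes: B1=F, B2=T, B2=F, B3=F, B4=T, B4=F, B5=T, B5=F
no size-1 subset reaches all 8 outcomes (best union: 6/8)
at size 2, {2, 3} reaches all 8 outcomes; every lexicographically earlier size-2 subset fails
Answer: 2, 3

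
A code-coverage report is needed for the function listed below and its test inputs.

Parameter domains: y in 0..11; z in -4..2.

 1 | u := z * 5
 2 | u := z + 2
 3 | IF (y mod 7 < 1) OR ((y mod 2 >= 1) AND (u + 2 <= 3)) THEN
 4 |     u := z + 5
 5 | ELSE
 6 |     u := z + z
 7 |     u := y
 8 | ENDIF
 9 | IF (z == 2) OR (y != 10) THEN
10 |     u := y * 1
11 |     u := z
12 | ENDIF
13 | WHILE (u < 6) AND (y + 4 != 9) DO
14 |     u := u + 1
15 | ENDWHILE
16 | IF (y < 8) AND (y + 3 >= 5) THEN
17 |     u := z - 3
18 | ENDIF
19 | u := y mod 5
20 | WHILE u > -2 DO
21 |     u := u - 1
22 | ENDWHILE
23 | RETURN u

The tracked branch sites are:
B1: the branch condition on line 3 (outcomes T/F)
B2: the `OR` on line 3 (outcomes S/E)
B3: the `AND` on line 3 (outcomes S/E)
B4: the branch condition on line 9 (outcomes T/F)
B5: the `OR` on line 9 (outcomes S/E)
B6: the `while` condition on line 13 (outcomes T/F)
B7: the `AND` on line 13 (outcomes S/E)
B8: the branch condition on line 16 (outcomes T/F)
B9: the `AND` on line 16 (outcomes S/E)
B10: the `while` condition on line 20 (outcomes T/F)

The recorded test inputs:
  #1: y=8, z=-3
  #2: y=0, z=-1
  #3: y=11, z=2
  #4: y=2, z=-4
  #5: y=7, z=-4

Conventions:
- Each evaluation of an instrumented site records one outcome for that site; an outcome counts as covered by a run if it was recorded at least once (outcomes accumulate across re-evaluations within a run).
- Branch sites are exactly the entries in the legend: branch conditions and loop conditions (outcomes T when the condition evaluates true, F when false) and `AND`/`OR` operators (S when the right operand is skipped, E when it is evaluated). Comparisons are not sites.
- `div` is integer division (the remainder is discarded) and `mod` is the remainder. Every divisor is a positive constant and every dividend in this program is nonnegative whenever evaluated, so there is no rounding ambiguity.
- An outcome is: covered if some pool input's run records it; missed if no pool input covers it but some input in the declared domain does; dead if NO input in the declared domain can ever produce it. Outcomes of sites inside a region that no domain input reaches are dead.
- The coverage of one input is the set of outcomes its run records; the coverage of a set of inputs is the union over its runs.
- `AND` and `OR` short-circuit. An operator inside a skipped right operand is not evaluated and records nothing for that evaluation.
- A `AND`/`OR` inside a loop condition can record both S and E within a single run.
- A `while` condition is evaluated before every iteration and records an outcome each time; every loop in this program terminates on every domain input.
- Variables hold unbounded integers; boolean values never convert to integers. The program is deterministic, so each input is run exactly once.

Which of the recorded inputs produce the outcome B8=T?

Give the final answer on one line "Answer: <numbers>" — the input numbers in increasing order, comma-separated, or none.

input #1 (y=8, z=-3): does not produce B8=T
input #2 (y=0, z=-1): does not produce B8=T
input #3 (y=11, z=2): does not produce B8=T
input #4 (y=2, z=-4): produces B8=T
input #5 (y=7, z=-4): produces B8=T

Answer: 4, 5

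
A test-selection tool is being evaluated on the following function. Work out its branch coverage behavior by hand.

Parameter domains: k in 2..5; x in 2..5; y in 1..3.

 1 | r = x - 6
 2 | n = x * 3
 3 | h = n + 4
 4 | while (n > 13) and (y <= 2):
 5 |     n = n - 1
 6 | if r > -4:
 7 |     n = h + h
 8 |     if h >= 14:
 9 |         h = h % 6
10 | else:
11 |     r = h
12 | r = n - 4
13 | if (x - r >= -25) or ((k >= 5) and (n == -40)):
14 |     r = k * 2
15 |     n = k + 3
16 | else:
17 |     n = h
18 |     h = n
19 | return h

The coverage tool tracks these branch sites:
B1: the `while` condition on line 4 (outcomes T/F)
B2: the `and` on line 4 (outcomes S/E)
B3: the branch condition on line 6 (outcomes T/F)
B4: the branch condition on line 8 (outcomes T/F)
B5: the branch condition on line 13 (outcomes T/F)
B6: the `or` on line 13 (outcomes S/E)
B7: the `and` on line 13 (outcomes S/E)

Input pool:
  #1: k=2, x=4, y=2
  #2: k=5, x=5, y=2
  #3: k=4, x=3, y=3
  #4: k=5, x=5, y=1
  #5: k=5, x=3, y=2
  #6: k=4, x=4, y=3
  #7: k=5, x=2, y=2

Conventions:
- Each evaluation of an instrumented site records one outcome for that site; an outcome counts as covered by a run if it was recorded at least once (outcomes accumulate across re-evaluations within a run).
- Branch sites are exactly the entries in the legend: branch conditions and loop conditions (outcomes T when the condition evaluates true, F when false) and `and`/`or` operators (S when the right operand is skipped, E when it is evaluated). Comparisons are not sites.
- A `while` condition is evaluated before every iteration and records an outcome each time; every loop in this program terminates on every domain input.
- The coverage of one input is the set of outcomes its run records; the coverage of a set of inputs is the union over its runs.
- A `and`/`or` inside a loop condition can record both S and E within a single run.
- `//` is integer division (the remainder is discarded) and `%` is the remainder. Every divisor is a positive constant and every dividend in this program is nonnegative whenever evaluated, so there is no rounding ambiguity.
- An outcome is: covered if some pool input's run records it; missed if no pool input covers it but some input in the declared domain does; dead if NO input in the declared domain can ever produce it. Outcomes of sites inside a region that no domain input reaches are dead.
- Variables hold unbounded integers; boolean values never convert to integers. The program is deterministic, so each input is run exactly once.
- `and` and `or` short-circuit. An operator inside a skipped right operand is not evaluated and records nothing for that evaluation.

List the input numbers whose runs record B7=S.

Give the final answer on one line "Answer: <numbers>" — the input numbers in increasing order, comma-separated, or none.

input #1 (k=2, x=4, y=2): does not produce B7=S
input #2 (k=5, x=5, y=2): does not produce B7=S
input #3 (k=4, x=3, y=3): does not produce B7=S
input #4 (k=5, x=5, y=1): does not produce B7=S
input #5 (k=5, x=3, y=2): does not produce B7=S
input #6 (k=4, x=4, y=3): does not produce B7=S
input #7 (k=5, x=2, y=2): does not produce B7=S

Answer: none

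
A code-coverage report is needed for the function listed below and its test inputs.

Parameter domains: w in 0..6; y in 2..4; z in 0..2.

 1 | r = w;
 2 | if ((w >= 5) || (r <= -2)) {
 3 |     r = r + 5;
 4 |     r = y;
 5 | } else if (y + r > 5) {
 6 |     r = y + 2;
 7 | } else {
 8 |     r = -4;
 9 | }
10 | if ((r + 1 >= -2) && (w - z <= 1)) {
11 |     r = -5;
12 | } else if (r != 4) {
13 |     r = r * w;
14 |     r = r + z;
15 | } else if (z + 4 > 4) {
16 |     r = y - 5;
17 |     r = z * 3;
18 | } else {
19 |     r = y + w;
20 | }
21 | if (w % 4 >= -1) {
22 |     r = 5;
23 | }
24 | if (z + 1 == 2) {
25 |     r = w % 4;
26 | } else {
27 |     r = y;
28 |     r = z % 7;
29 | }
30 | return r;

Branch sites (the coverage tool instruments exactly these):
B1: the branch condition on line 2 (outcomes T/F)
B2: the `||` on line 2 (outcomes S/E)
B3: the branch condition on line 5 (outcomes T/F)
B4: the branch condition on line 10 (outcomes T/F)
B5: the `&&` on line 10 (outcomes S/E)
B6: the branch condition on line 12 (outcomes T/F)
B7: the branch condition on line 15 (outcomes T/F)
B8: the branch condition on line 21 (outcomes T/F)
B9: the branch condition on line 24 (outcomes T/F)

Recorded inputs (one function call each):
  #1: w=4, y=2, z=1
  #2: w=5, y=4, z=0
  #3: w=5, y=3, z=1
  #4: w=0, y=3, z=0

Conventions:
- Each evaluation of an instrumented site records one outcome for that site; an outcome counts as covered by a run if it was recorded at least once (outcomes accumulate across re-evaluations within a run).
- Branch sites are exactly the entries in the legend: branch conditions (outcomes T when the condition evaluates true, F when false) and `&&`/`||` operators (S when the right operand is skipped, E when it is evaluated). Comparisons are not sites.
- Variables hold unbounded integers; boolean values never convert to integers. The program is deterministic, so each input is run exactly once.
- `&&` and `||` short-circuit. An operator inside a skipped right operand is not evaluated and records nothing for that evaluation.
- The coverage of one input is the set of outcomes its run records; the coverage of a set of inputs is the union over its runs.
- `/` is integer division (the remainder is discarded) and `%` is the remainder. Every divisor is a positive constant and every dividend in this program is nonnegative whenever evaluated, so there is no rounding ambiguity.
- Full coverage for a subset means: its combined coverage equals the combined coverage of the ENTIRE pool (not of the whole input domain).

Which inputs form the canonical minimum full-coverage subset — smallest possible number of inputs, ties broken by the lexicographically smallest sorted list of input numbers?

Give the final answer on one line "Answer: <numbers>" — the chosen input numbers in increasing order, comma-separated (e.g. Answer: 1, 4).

input #1, w=4, y=2, z=1: events B2->E, B1->F, B3->T, B5->E, B4->F, B6->F, B7->T, B8->T, B9->T; outcomes B1=F, B2=E, B3=T, B4=F, B5=E, B6=F, B7=T, B8=T, B9=T
input #2, w=5, y=4, z=0: events B2->S, B1->T, B5->E, B4->F, B6->F, B7->F, B8->T, B9->F; outcomes B1=T, B2=S, B4=F, B5=E, B6=F, B7=F, B8=T, B9=F
input #3, w=5, y=3, z=1: events B2->S, B1->T, B5->E, B4->F, B6->T, B8->T, B9->T; outcomes B1=T, B2=S, B4=F, B5=E, B6=T, B8=T, B9=T
input #4, w=0, y=3, z=0: events B2->E, B1->F, B3->F, B5->S, B4->F, B6->T, B8->T, B9->F; outcomes B1=F, B2=E, B3=F, B4=F, B5=S, B6=T, B8=T, B9=F
together the pool reaches 16 outcomes: B1=T, B1=F, B2=S, B2=E, B3=T, B3=F, B4=F, B5=S, B5=E, B6=T, B6=F, B7=T, B7=F, B8=T, B9=T, B9=F
no size-1 subset reaches all 16 outcomes (best union: 9/16)
no size-2 subset reaches all 16 outcomes (best union: 13/16)
size 3: inputs {1, 2, 4} cover all 16 outcomes, and no lexicographically smaller subset of this size does

Answer: 1, 2, 4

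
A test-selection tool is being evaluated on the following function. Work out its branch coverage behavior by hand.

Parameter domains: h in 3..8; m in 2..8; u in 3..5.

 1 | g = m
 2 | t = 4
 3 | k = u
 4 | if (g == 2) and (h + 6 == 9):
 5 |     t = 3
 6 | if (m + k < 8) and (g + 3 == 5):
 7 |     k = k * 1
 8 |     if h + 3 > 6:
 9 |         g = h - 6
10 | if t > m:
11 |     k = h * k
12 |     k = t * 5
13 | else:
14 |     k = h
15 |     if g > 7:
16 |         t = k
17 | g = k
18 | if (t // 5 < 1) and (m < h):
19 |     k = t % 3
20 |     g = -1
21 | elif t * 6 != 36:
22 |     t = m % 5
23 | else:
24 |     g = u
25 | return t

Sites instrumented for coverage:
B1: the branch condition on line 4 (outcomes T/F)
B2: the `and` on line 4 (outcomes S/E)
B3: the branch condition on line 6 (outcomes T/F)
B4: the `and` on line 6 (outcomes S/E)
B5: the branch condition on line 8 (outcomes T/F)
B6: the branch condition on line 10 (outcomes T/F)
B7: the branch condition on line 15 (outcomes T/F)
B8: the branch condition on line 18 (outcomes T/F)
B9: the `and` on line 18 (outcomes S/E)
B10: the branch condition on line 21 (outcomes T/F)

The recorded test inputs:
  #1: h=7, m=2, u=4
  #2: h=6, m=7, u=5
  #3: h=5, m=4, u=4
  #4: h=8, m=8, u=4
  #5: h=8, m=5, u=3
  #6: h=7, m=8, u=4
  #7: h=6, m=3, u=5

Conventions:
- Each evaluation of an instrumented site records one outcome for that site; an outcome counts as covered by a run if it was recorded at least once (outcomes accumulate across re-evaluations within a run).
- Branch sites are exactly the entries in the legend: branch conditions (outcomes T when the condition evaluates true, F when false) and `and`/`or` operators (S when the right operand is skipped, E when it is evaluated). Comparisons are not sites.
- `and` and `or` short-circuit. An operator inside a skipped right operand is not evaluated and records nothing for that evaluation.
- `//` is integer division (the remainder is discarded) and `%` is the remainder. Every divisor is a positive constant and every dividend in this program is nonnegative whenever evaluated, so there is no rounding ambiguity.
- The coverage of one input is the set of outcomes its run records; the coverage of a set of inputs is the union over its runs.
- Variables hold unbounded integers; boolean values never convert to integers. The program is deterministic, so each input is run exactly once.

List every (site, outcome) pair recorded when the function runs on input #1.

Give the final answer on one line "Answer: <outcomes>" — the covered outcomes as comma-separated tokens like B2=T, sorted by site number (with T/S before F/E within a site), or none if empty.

Running input #1 (h=7, m=2, u=4), event by event:
  B2->E, B1->F, B4->E, B3->T, B5->T, B6->T, B9->E, B8->T
as a set, this run covers: B1=F, B2=E, B3=T, B4=E, B5=T, B6=T, B8=T, B9=E

Answer: B1=F, B2=E, B3=T, B4=E, B5=T, B6=T, B8=T, B9=E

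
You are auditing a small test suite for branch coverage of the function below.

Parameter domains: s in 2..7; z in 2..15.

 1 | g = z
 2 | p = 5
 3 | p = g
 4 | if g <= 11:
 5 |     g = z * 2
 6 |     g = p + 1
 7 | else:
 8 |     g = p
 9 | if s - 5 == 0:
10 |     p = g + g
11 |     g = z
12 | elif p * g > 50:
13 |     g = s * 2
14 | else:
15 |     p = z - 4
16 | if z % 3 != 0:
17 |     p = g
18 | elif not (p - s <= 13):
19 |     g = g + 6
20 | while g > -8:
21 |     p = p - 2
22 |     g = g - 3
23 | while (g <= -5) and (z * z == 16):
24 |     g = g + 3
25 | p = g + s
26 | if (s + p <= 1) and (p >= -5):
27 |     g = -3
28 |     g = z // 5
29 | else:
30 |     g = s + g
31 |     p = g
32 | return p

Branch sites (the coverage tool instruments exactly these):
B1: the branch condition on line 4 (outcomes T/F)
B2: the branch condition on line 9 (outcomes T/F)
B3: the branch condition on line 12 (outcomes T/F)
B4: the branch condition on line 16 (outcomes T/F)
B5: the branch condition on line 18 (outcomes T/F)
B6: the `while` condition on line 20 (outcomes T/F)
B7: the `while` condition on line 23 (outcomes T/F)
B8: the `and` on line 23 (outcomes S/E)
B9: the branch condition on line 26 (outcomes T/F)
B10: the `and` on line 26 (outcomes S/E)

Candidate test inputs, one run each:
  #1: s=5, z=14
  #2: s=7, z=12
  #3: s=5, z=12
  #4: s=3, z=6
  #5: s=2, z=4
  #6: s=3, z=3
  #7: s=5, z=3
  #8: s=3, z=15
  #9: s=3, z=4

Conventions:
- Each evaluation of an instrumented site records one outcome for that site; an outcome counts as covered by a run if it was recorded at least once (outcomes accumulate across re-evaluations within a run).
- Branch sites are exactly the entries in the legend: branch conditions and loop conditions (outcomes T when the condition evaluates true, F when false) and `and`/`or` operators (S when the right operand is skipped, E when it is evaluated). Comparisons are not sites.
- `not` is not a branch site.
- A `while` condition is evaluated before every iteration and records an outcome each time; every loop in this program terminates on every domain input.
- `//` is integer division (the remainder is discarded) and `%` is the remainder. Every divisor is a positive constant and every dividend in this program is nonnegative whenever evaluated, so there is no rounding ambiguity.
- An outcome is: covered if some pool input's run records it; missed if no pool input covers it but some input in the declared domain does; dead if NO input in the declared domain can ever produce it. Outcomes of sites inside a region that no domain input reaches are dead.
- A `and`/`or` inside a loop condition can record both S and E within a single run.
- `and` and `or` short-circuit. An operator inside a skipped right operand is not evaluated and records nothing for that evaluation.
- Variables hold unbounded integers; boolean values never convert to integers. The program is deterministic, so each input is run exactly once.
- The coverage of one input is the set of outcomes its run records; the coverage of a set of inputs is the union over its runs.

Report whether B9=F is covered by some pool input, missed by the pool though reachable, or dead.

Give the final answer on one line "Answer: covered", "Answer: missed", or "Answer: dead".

B9=F is recorded by pool input(s) 2, 8, 9 -> covered

Answer: covered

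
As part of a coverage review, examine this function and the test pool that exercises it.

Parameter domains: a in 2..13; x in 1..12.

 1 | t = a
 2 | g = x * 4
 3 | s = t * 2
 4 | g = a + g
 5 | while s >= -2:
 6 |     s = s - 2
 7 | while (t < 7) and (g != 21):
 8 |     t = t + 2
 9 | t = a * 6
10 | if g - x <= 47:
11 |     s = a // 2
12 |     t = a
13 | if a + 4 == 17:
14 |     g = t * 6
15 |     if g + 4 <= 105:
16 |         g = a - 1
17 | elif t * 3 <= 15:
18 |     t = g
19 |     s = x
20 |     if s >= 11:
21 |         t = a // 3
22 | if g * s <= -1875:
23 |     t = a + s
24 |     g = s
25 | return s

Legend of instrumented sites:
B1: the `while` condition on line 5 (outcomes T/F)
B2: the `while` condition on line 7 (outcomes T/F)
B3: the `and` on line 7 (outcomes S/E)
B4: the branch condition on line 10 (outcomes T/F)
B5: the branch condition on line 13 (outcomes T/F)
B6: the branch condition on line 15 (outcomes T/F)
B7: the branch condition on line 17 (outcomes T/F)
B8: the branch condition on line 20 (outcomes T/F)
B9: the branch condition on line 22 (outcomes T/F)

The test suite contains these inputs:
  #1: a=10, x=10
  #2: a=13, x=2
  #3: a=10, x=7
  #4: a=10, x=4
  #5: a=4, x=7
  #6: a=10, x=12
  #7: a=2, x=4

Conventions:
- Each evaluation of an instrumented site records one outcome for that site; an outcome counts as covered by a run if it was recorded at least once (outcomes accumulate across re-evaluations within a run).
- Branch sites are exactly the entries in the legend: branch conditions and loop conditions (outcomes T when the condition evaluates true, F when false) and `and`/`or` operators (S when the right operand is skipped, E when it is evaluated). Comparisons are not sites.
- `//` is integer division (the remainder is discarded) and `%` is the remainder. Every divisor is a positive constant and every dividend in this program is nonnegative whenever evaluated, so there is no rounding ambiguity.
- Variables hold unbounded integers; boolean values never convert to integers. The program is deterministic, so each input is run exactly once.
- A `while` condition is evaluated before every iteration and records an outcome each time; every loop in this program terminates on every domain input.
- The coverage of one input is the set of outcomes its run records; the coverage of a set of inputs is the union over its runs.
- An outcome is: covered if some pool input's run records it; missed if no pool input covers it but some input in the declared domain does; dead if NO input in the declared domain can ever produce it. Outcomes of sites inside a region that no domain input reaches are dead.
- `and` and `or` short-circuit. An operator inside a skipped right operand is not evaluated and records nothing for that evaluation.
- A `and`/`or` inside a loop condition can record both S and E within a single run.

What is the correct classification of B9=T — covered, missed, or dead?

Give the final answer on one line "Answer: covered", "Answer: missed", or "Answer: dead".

no pool input records B9=T
checking all 144 inputs in the declared domain: B9=T is never recorded -> dead

Answer: dead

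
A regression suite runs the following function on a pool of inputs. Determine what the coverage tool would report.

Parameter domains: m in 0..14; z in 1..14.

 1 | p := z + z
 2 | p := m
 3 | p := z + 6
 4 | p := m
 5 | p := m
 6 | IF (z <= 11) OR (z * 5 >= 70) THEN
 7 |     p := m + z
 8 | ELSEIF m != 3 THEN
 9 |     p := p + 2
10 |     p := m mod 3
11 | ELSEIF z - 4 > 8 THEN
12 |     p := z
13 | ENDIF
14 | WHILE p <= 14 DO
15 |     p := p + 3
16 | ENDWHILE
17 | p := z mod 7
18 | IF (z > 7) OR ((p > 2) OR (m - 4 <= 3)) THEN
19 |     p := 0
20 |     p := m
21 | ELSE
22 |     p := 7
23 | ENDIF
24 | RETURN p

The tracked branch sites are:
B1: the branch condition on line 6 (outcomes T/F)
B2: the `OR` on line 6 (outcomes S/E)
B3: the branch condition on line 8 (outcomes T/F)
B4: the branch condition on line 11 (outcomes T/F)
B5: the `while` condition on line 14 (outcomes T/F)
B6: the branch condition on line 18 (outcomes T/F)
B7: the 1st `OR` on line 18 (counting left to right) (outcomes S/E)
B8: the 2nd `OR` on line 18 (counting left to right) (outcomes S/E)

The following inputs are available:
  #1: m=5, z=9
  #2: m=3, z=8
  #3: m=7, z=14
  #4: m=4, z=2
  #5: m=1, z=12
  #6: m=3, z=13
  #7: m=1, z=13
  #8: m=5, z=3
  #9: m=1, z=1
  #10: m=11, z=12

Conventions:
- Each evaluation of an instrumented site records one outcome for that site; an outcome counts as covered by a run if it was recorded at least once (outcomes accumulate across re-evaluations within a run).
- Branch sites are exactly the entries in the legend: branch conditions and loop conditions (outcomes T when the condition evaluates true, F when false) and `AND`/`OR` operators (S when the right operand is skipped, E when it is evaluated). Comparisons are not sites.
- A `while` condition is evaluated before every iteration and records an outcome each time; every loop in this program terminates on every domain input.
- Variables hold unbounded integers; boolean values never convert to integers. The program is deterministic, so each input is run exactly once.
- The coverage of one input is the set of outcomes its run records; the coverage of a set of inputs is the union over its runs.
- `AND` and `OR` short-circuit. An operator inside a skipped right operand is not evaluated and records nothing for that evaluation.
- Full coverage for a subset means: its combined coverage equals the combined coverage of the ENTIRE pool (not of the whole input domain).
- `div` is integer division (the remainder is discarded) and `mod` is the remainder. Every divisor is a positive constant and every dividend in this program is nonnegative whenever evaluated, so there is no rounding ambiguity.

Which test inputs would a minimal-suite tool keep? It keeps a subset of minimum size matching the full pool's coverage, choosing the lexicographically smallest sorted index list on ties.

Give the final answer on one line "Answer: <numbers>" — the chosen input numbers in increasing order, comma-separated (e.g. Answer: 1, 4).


input #1, m=5, z=9: events B2->S, B1->T, B5->T, B5->F, B7->S, B6->T; outcomes B1=T, B2=S, B5=T, B5=F, B6=T, B7=S
input #2, m=3, z=8: events B2->S, B1->T, B5->T, B5->T, B5->F, B7->S, B6->T; outcomes B1=T, B2=S, B5=T, B5=F, B6=T, B7=S
input #3, m=7, z=14: events B2->E, B1->T, B5->F, B7->S, B6->T; outcomes B1=T, B2=E, B5=F, B6=T, B7=S
input #4, m=4, z=2: events B2->S, B1->T, B5->T, B5->T, B5->T, B5->F, B7->E, B8->E, B6->T; outcomes B1=T, B2=S, B5=T, B5=F, B6=T, B7=E, B8=E
input #5, m=1, z=12: events B2->E, B1->F, B3->T, B5->T, B5->T, B5->T, B5->T, B5->T, B5->F, B7->S, B6->T; outcomes B1=F, B2=E, B3=T, B5=T, B5=F, B6=T, B7=S
input #6, m=3, z=13: events B2->E, B1->F, B3->F, B4->T, B5->T, B5->F, B7->S, B6->T; outcomes B1=F, B2=E, B3=F, B4=T, B5=T, B5=F, B6=T, B7=S
input #7, m=1, z=13: events B2->E, B1->F, B3->T, B5->T, B5->T, B5->T, B5->T, B5->T, B5->F, B7->S, B6->T; outcomes B1=F, B2=E, B3=T, B5=T, B5=F, B6=T, B7=S
input #8, m=5, z=3: events B2->S, B1->T, B5->T, B5->T, B5->T, B5->F, B7->E, B8->S, B6->T; outcomes B1=T, B2=S, B5=T, B5=F, B6=T, B7=E, B8=S
input #9, m=1, z=1: events B2->S, B1->T, B5->T, B5->T, B5->T, B5->T, B5->T, B5->F, B7->E, B8->E, B6->T; outcomes B1=T, B2=S, B5=T, B5=F, B6=T, B7=E, B8=E
input #10, m=11, z=12: events B2->E, B1->F, B3->T, B5->T, B5->T, B5->T, B5->T, B5->T, B5->F, B7->S, B6->T; outcomes B1=F, B2=E, B3=T, B5=T, B5=F, B6=T, B7=S
union over all inputs: B1=T, B1=F, B2=S, B2=E, B3=T, B3=F, B4=T, B5=T, B5=F, B6=T, B7=S, B7=E, B8=S, B8=E (14 outcomes)
no size-1 subset reaches all 14 outcomes (best union: 8/14)
no size-2 subset reaches all 14 outcomes (best union: 12/14)
no size-3 subset reaches all 14 outcomes (best union: 13/14)
the canonical winner is {4, 5, 6, 8}: size 4, full 14-outcome coverage, earliest index list among size-4 covers
Answer: 4, 5, 6, 8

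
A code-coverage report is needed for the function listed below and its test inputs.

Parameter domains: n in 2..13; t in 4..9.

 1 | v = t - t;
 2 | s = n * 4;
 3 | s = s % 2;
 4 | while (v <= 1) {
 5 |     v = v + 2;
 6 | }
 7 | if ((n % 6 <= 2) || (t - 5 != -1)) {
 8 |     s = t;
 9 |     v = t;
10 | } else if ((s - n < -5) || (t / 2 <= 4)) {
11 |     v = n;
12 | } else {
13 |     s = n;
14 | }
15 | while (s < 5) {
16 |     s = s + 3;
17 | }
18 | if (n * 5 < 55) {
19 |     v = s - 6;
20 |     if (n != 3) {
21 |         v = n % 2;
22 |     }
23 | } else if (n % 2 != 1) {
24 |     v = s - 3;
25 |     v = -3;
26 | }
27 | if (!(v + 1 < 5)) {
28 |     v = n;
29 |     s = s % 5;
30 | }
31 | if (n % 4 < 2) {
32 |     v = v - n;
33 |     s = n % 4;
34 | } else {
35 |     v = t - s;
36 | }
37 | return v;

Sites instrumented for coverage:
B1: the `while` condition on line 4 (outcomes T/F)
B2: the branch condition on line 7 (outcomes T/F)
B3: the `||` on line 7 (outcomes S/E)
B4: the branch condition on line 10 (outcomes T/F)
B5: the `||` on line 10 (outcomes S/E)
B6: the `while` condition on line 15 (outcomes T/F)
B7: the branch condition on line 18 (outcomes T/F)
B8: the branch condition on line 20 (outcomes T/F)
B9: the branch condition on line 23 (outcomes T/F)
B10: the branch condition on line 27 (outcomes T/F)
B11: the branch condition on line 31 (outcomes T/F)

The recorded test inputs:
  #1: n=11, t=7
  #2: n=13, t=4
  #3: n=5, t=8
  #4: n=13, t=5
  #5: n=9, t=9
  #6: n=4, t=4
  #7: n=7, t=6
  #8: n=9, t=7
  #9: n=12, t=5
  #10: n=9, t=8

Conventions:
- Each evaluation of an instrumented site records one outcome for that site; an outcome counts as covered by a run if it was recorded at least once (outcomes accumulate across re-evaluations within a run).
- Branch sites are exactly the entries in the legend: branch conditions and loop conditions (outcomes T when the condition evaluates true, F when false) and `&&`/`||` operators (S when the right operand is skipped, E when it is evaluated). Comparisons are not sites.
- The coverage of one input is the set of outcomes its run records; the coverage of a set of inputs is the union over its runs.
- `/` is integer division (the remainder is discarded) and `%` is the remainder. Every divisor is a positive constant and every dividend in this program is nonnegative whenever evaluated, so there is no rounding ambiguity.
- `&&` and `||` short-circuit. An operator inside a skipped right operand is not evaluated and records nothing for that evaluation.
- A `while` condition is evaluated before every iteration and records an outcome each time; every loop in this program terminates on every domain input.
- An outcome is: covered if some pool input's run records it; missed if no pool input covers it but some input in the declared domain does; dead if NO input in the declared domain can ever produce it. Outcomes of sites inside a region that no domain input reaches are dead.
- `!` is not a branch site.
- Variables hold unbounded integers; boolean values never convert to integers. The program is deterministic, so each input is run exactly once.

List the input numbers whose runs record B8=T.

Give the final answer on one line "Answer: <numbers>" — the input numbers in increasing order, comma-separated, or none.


input #1 (n=11, t=7): never hits B8=T
input #2 (n=13, t=4): never hits B8=T
input #3 (n=5, t=8): hits B8=T
input #4 (n=13, t=5): never hits B8=T
input #5 (n=9, t=9): hits B8=T
input #6 (n=4, t=4): hits B8=T
input #7 (n=7, t=6): hits B8=T
input #8 (n=9, t=7): hits B8=T
input #9 (n=12, t=5): never hits B8=T
input #10 (n=9, t=8): hits B8=T
Answer: 3, 5, 6, 7, 8, 10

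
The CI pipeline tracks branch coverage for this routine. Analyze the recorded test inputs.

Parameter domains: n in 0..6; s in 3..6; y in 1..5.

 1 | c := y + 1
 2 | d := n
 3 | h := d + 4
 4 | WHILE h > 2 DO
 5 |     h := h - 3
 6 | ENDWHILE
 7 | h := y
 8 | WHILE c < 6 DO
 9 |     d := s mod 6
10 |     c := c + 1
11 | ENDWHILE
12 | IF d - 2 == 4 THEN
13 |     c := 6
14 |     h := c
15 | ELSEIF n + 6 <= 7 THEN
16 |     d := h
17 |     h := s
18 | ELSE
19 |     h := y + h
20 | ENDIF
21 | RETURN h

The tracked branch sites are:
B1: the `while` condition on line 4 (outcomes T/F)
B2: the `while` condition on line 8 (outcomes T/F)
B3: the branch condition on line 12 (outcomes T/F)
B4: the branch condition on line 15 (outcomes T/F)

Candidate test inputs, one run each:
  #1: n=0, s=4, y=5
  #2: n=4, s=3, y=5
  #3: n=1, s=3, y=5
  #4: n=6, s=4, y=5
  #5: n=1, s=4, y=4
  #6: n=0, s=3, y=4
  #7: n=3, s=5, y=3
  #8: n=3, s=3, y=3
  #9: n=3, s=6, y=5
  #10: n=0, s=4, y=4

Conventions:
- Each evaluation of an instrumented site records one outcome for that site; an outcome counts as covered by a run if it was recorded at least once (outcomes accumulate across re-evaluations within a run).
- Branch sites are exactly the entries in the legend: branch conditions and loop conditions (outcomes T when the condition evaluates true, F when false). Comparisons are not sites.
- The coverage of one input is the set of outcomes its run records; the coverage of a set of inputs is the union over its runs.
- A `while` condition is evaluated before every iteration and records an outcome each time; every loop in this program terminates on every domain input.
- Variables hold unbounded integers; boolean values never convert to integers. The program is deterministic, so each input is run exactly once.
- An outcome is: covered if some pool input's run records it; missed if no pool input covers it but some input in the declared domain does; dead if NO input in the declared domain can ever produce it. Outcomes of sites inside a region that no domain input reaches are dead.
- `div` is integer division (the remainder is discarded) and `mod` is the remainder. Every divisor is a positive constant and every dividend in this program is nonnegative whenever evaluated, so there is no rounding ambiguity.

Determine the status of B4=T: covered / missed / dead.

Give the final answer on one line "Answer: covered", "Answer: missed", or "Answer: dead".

B4=T is recorded by pool input(s) 1, 3, 5, 6, 10 -> covered

Answer: covered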